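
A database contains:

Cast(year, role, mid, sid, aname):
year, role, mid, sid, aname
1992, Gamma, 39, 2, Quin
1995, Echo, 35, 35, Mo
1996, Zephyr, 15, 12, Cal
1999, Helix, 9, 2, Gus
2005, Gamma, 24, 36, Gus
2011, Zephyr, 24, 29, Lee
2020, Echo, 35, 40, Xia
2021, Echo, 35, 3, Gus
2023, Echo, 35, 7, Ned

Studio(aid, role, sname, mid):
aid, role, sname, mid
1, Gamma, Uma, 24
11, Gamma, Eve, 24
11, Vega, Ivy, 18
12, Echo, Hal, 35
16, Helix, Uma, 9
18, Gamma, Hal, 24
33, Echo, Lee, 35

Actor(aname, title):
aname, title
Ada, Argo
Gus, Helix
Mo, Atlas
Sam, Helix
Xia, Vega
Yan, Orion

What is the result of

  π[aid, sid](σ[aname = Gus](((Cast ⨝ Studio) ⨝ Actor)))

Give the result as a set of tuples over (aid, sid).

{(1, 36), (11, 36), (12, 3), (16, 2), (18, 36), (33, 3)}

Cast ⋈ Studio (natural join on role, mid): {(1995, Echo, 35, 35, Mo, 12, Hal), (1995, Echo, 35, 35, Mo, 33, Lee), (1999, Helix, 9, 2, Gus, 16, Uma), (2005, Gamma, 24, 36, Gus, 1, Uma), (2005, Gamma, 24, 36, Gus, 11, Eve), (2005, Gamma, 24, 36, Gus, 18, Hal), (2020, Echo, 35, 40, Xia, 12, Hal), (2020, Echo, 35, 40, Xia, 33, Lee), (2021, Echo, 35, 3, Gus, 12, Hal), (2021, Echo, 35, 3, Gus, 33, Lee), (2023, Echo, 35, 7, Ned, 12, Hal), (2023, Echo, 35, 7, Ned, 33, Lee)}
(Cast ⨝ Studio) ⋈ Actor (natural join on aname): {(1995, Echo, 35, 35, Mo, 12, Hal, Atlas), (1995, Echo, 35, 35, Mo, 33, Lee, Atlas), (1999, Helix, 9, 2, Gus, 16, Uma, Helix), (2005, Gamma, 24, 36, Gus, 1, Uma, Helix), (2005, Gamma, 24, 36, Gus, 11, Eve, Helix), (2005, Gamma, 24, 36, Gus, 18, Hal, Helix), (2020, Echo, 35, 40, Xia, 12, Hal, Vega), (2020, Echo, 35, 40, Xia, 33, Lee, Vega), (2021, Echo, 35, 3, Gus, 12, Hal, Helix), (2021, Echo, 35, 3, Gus, 33, Lee, Helix)}
Apply σ_{aname = Gus}; surviving tuples: {(1999, Helix, 9, 2, Gus, 16, Uma, Helix), (2005, Gamma, 24, 36, Gus, 1, Uma, Helix), (2005, Gamma, 24, 36, Gus, 11, Eve, Helix), (2005, Gamma, 24, 36, Gus, 18, Hal, Helix), (2021, Echo, 35, 3, Gus, 12, Hal, Helix), (2021, Echo, 35, 3, Gus, 33, Lee, Helix)}
π[aid, sid]: project onto (aid, sid) → {(1, 36), (11, 36), (12, 3), (16, 2), (18, 36), (33, 3)}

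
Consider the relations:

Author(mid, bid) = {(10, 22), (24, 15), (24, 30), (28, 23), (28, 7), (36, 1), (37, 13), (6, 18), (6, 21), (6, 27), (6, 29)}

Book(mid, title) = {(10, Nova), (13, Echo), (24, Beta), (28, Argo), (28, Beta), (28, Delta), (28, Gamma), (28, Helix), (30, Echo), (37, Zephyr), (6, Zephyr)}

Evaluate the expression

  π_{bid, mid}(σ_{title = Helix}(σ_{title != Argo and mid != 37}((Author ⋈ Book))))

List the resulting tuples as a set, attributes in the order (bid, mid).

Author ⋈ Book (natural join on mid): {(10, 22, Nova), (24, 15, Beta), (24, 30, Beta), (28, 23, Argo), (28, 23, Beta), (28, 23, Delta), (28, 23, Gamma), (28, 23, Helix), (28, 7, Argo), (28, 7, Beta), (28, 7, Delta), (28, 7, Gamma), (28, 7, Helix), (37, 13, Zephyr), (6, 18, Zephyr), (6, 21, Zephyr), (6, 27, Zephyr), (6, 29, Zephyr)}
Filtering on title != Argo and mid != 37 leaves {(10, 22, Nova), (24, 15, Beta), (24, 30, Beta), (28, 23, Beta), (28, 23, Delta), (28, 23, Gamma), (28, 23, Helix), (28, 7, Beta), (28, 7, Delta), (28, 7, Gamma), (28, 7, Helix), (6, 18, Zephyr), (6, 21, Zephyr), (6, 27, Zephyr), (6, 29, Zephyr)}.
Filtering on title = Helix leaves {(28, 23, Helix), (28, 7, Helix)}.
π[bid, mid]: project onto (bid, mid) → {(23, 28), (7, 28)}

{(23, 28), (7, 28)}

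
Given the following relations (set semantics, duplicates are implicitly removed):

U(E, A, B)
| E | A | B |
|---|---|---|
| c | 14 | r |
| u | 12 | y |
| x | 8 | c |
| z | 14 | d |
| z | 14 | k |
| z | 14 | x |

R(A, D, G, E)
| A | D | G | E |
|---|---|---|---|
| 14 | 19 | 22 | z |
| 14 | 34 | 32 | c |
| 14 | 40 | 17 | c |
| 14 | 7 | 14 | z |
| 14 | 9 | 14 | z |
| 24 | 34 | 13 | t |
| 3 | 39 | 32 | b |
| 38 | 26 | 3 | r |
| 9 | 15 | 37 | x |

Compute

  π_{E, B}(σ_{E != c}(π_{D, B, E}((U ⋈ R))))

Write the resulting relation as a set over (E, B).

{(z, d), (z, k), (z, x)}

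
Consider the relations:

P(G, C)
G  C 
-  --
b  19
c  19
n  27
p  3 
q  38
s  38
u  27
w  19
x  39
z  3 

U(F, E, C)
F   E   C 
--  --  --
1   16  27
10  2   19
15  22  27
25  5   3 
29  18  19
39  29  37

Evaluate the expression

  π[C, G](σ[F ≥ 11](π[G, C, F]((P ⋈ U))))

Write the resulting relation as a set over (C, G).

Natural join on C: {(b, 19, 10, 2), (b, 19, 29, 18), (c, 19, 10, 2), (c, 19, 29, 18), (n, 27, 1, 16), (n, 27, 15, 22), (p, 3, 25, 5), (u, 27, 1, 16), (u, 27, 15, 22), (w, 19, 10, 2), (w, 19, 29, 18), (z, 3, 25, 5)}
Projecting to G, C, F: {(b, 19, 10), (b, 19, 29), (c, 19, 10), (c, 19, 29), (n, 27, 1), (n, 27, 15), (p, 3, 25), (u, 27, 1), (u, 27, 15), (w, 19, 10), (w, 19, 29), (z, 3, 25)}
Filtering on F ≥ 11 leaves {(b, 19, 29), (c, 19, 29), (n, 27, 15), (p, 3, 25), (u, 27, 15), (w, 19, 29), (z, 3, 25)}.
Projecting to C, G: {(19, b), (19, c), (19, w), (27, n), (27, u), (3, p), (3, z)}

{(19, b), (19, c), (19, w), (27, n), (27, u), (3, p), (3, z)}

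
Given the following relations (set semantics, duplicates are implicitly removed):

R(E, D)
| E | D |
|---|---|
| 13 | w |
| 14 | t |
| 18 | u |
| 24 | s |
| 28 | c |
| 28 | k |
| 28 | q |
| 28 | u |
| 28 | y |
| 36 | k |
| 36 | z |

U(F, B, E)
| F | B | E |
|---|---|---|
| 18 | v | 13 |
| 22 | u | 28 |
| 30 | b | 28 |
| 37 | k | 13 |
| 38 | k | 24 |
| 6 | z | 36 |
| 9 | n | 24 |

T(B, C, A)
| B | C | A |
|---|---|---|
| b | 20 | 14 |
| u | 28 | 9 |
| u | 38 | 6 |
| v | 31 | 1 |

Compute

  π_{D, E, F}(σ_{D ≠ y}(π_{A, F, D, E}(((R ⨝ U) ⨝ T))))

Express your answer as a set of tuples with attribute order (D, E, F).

{(c, 28, 22), (c, 28, 30), (k, 28, 22), (k, 28, 30), (q, 28, 22), (q, 28, 30), (u, 28, 22), (u, 28, 30), (w, 13, 18)}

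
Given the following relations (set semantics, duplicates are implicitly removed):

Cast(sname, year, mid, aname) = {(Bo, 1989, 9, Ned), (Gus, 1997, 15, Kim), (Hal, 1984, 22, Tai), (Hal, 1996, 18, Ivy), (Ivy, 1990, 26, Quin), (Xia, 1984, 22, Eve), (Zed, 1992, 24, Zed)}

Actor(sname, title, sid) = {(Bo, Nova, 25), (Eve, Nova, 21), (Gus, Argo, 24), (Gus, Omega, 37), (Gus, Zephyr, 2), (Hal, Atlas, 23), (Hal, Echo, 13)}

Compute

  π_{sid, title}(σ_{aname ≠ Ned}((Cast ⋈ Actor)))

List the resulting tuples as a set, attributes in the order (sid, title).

{(13, Echo), (2, Zephyr), (23, Atlas), (24, Argo), (37, Omega)}

Cast ⋈ Actor (natural join on sname): {(Bo, 1989, 9, Ned, Nova, 25), (Gus, 1997, 15, Kim, Argo, 24), (Gus, 1997, 15, Kim, Omega, 37), (Gus, 1997, 15, Kim, Zephyr, 2), (Hal, 1984, 22, Tai, Atlas, 23), (Hal, 1984, 22, Tai, Echo, 13), (Hal, 1996, 18, Ivy, Atlas, 23), (Hal, 1996, 18, Ivy, Echo, 13)}
Apply σ_{aname ≠ Ned}; surviving tuples: {(Gus, 1997, 15, Kim, Argo, 24), (Gus, 1997, 15, Kim, Omega, 37), (Gus, 1997, 15, Kim, Zephyr, 2), (Hal, 1984, 22, Tai, Atlas, 23), (Hal, 1984, 22, Tai, Echo, 13), (Hal, 1996, 18, Ivy, Atlas, 23), (Hal, 1996, 18, Ivy, Echo, 13)}
Keep only column(s) sid, title (2 duplicate(s) eliminated): {(13, Echo), (2, Zephyr), (23, Atlas), (24, Argo), (37, Omega)}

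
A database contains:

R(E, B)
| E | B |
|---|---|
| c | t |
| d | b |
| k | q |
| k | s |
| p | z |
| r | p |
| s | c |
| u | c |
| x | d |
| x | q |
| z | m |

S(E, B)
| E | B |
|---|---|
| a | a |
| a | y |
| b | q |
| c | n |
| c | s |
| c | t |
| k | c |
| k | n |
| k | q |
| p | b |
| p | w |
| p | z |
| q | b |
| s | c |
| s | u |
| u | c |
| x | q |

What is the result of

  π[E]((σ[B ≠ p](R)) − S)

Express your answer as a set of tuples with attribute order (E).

{d, k, x, z}

Apply σ_{B ≠ p}; surviving tuples: {(c, t), (d, b), (k, q), (k, s), (p, z), (s, c), (u, c), (x, d), (x, q), (z, m)}
Taking the difference: {(d, b), (k, s), (x, d), (z, m)}
π[E]: project onto (E) → {d, k, x, z}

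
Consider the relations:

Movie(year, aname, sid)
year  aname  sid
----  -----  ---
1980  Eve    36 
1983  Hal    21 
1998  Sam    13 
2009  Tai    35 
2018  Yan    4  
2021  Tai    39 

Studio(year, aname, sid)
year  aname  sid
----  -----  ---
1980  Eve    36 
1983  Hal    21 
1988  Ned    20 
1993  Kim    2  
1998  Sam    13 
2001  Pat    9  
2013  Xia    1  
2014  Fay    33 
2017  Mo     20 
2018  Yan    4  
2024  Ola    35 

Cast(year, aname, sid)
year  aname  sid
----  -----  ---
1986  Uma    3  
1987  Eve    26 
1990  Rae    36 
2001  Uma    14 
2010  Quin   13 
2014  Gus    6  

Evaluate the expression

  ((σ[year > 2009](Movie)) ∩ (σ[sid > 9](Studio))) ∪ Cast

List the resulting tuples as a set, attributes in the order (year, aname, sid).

Selection year > 2009: {(2018, Yan, 4), (2021, Tai, 39)}
Selection sid > 9: {(1980, Eve, 36), (1983, Hal, 21), (1988, Ned, 20), (1998, Sam, 13), (2014, Fay, 33), (2017, Mo, 20), (2024, Ola, 35)}
Intersection: {(2018, Yan, 4), (2021, Tai, 39)} with {(1980, Eve, 36), (1983, Hal, 21), (1988, Ned, 20), (1998, Sam, 13), (2014, Fay, 33), (2017, Mo, 20), (2024, Ola, 35)} → {}
Union: {} with {(1986, Uma, 3), (1987, Eve, 26), (1990, Rae, 36), (2001, Uma, 14), (2010, Quin, 13), (2014, Gus, 6)} → {(1986, Uma, 3), (1987, Eve, 26), (1990, Rae, 36), (2001, Uma, 14), (2010, Quin, 13), (2014, Gus, 6)}

{(1986, Uma, 3), (1987, Eve, 26), (1990, Rae, 36), (2001, Uma, 14), (2010, Quin, 13), (2014, Gus, 6)}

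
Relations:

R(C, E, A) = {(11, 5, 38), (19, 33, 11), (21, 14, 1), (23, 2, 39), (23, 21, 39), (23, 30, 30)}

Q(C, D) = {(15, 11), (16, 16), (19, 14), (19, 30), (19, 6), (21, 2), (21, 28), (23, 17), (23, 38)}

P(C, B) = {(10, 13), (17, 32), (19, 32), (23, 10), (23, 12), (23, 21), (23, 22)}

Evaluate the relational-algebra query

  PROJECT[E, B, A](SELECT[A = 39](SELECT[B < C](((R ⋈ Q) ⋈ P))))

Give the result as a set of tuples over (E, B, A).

{(2, 10, 39), (2, 12, 39), (2, 21, 39), (2, 22, 39), (21, 10, 39), (21, 12, 39), (21, 21, 39), (21, 22, 39)}

Natural join on C: {(19, 33, 11, 14), (19, 33, 11, 30), (19, 33, 11, 6), (21, 14, 1, 2), (21, 14, 1, 28), (23, 2, 39, 17), (23, 2, 39, 38), (23, 21, 39, 17), (23, 21, 39, 38), (23, 30, 30, 17), (23, 30, 30, 38)}
Natural join on C: {(19, 33, 11, 14, 32), (19, 33, 11, 30, 32), (19, 33, 11, 6, 32), (23, 2, 39, 17, 10), (23, 2, 39, 17, 12), (23, 2, 39, 17, 21), (23, 2, 39, 17, 22), (23, 2, 39, 38, 10), (23, 2, 39, 38, 12), (23, 2, 39, 38, 21), (23, 2, 39, 38, 22), (23, 21, 39, 17, 10), (23, 21, 39, 17, 12), (23, 21, 39, 17, 21), (23, 21, 39, 17, 22), (23, 21, 39, 38, 10), (23, 21, 39, 38, 12), (23, 21, 39, 38, 21), (23, 21, 39, 38, 22), (23, 30, 30, 17, 10), (23, 30, 30, 17, 12), (23, 30, 30, 17, 21), (23, 30, 30, 17, 22), (23, 30, 30, 38, 10), (23, 30, 30, 38, 12), (23, 30, 30, 38, 21), (23, 30, 30, 38, 22)}
Filtering on B < C leaves {(23, 2, 39, 17, 10), (23, 2, 39, 17, 12), (23, 2, 39, 17, 21), (23, 2, 39, 17, 22), (23, 2, 39, 38, 10), (23, 2, 39, 38, 12), (23, 2, 39, 38, 21), (23, 2, 39, 38, 22), (23, 21, 39, 17, 10), (23, 21, 39, 17, 12), (23, 21, 39, 17, 21), (23, 21, 39, 17, 22), (23, 21, 39, 38, 10), (23, 21, 39, 38, 12), (23, 21, 39, 38, 21), (23, 21, 39, 38, 22), (23, 30, 30, 17, 10), (23, 30, 30, 17, 12), (23, 30, 30, 17, 21), (23, 30, 30, 17, 22), (23, 30, 30, 38, 10), (23, 30, 30, 38, 12), (23, 30, 30, 38, 21), (23, 30, 30, 38, 22)}.
Filtering on A = 39 leaves {(23, 2, 39, 17, 10), (23, 2, 39, 17, 12), (23, 2, 39, 17, 21), (23, 2, 39, 17, 22), (23, 2, 39, 38, 10), (23, 2, 39, 38, 12), (23, 2, 39, 38, 21), (23, 2, 39, 38, 22), (23, 21, 39, 17, 10), (23, 21, 39, 17, 12), (23, 21, 39, 17, 21), (23, 21, 39, 17, 22), (23, 21, 39, 38, 10), (23, 21, 39, 38, 12), (23, 21, 39, 38, 21), (23, 21, 39, 38, 22)}.
π_{E, B, A} gives {(2, 10, 39), (2, 12, 39), (2, 21, 39), (2, 22, 39), (21, 10, 39), (21, 12, 39), (21, 21, 39), (21, 22, 39)} (8 duplicate(s) eliminated).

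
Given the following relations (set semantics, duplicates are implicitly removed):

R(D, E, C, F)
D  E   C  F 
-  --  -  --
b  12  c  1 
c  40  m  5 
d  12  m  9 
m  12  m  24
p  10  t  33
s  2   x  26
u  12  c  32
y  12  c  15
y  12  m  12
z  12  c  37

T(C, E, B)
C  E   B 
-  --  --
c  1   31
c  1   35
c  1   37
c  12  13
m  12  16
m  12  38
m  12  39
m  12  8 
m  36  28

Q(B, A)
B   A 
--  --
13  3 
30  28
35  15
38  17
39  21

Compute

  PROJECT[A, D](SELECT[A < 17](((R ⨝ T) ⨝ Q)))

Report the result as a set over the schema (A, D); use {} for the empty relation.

Joining R and T on E, C yields {(b, 12, c, 1, 13), (d, 12, m, 9, 16), (d, 12, m, 9, 38), (d, 12, m, 9, 39), (d, 12, m, 9, 8), (m, 12, m, 24, 16), (m, 12, m, 24, 38), (m, 12, m, 24, 39), (m, 12, m, 24, 8), (u, 12, c, 32, 13), (y, 12, c, 15, 13), (y, 12, m, 12, 16), (y, 12, m, 12, 38), (y, 12, m, 12, 39), (y, 12, m, 12, 8), (z, 12, c, 37, 13)}.
Joining (R ⨝ T) and Q on B yields {(b, 12, c, 1, 13, 3), (d, 12, m, 9, 38, 17), (d, 12, m, 9, 39, 21), (m, 12, m, 24, 38, 17), (m, 12, m, 24, 39, 21), (u, 12, c, 32, 13, 3), (y, 12, c, 15, 13, 3), (y, 12, m, 12, 38, 17), (y, 12, m, 12, 39, 21), (z, 12, c, 37, 13, 3)}.
Filtering on A < 17 leaves {(b, 12, c, 1, 13, 3), (u, 12, c, 32, 13, 3), (y, 12, c, 15, 13, 3), (z, 12, c, 37, 13, 3)}.
Projecting to A, D: {(3, b), (3, u), (3, y), (3, z)}

{(3, b), (3, u), (3, y), (3, z)}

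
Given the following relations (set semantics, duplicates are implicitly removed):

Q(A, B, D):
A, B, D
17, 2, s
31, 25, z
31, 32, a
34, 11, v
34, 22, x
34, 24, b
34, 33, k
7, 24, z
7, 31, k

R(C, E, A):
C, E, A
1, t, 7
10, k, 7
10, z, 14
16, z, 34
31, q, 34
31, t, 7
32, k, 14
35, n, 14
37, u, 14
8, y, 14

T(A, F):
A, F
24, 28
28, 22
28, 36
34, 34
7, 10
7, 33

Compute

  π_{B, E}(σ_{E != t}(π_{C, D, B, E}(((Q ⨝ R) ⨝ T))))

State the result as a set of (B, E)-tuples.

{(11, q), (11, z), (22, q), (22, z), (24, k), (24, q), (24, z), (31, k), (33, q), (33, z)}

Joining Q and R on A yields {(34, 11, v, 16, z), (34, 11, v, 31, q), (34, 22, x, 16, z), (34, 22, x, 31, q), (34, 24, b, 16, z), (34, 24, b, 31, q), (34, 33, k, 16, z), (34, 33, k, 31, q), (7, 24, z, 1, t), (7, 24, z, 10, k), (7, 24, z, 31, t), (7, 31, k, 1, t), (7, 31, k, 10, k), (7, 31, k, 31, t)}.
Joining (Q ⨝ R) and T on A yields {(34, 11, v, 16, z, 34), (34, 11, v, 31, q, 34), (34, 22, x, 16, z, 34), (34, 22, x, 31, q, 34), (34, 24, b, 16, z, 34), (34, 24, b, 31, q, 34), (34, 33, k, 16, z, 34), (34, 33, k, 31, q, 34), (7, 24, z, 1, t, 10), (7, 24, z, 1, t, 33), (7, 24, z, 10, k, 10), (7, 24, z, 10, k, 33), (7, 24, z, 31, t, 10), (7, 24, z, 31, t, 33), (7, 31, k, 1, t, 10), (7, 31, k, 1, t, 33), (7, 31, k, 10, k, 10), (7, 31, k, 10, k, 33), (7, 31, k, 31, t, 10), (7, 31, k, 31, t, 33)}.
π_{C, D, B, E} gives {(1, k, 31, t), (1, z, 24, t), (10, k, 31, k), (10, z, 24, k), (16, b, 24, z), (16, k, 33, z), (16, v, 11, z), (16, x, 22, z), (31, b, 24, q), (31, k, 31, t), (31, k, 33, q), (31, v, 11, q), (31, x, 22, q), (31, z, 24, t)} (6 duplicate(s) eliminated).
Apply σ_{E != t}; surviving tuples: {(10, k, 31, k), (10, z, 24, k), (16, b, 24, z), (16, k, 33, z), (16, v, 11, z), (16, x, 22, z), (31, b, 24, q), (31, k, 33, q), (31, v, 11, q), (31, x, 22, q)}
π_{B, E} gives {(11, q), (11, z), (22, q), (22, z), (24, k), (24, q), (24, z), (31, k), (33, q), (33, z)}.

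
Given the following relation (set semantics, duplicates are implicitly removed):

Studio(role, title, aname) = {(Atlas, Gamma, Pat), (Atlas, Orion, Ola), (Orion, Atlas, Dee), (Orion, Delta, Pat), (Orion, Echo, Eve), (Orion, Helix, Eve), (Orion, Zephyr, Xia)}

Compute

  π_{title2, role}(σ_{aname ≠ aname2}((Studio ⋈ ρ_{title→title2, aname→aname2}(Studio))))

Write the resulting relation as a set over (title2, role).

{(Atlas, Orion), (Delta, Orion), (Echo, Orion), (Gamma, Atlas), (Helix, Orion), (Orion, Atlas), (Zephyr, Orion)}

ρ[title→title2, aname→aname2]: schema becomes (role, title2, aname2); tuples unchanged.
Natural join on role: {(Atlas, Gamma, Pat, Gamma, Pat), (Atlas, Gamma, Pat, Orion, Ola), (Atlas, Orion, Ola, Gamma, Pat), (Atlas, Orion, Ola, Orion, Ola), (Orion, Atlas, Dee, Atlas, Dee), (Orion, Atlas, Dee, Delta, Pat), (Orion, Atlas, Dee, Echo, Eve), (Orion, Atlas, Dee, Helix, Eve), (Orion, Atlas, Dee, Zephyr, Xia), (Orion, Delta, Pat, Atlas, Dee), (Orion, Delta, Pat, Delta, Pat), (Orion, Delta, Pat, Echo, Eve), (Orion, Delta, Pat, Helix, Eve), (Orion, Delta, Pat, Zephyr, Xia), (Orion, Echo, Eve, Atlas, Dee), (Orion, Echo, Eve, Delta, Pat), (Orion, Echo, Eve, Echo, Eve), (Orion, Echo, Eve, Helix, Eve), (Orion, Echo, Eve, Zephyr, Xia), (Orion, Helix, Eve, Atlas, Dee), (Orion, Helix, Eve, Delta, Pat), (Orion, Helix, Eve, Echo, Eve), (Orion, Helix, Eve, Helix, Eve), (Orion, Helix, Eve, Zephyr, Xia), (Orion, Zephyr, Xia, Atlas, Dee), (Orion, Zephyr, Xia, Delta, Pat), (Orion, Zephyr, Xia, Echo, Eve), (Orion, Zephyr, Xia, Helix, Eve), (Orion, Zephyr, Xia, Zephyr, Xia)}
Selection aname ≠ aname2: {(Atlas, Gamma, Pat, Orion, Ola), (Atlas, Orion, Ola, Gamma, Pat), (Orion, Atlas, Dee, Delta, Pat), (Orion, Atlas, Dee, Echo, Eve), (Orion, Atlas, Dee, Helix, Eve), (Orion, Atlas, Dee, Zephyr, Xia), (Orion, Delta, Pat, Atlas, Dee), (Orion, Delta, Pat, Echo, Eve), (Orion, Delta, Pat, Helix, Eve), (Orion, Delta, Pat, Zephyr, Xia), (Orion, Echo, Eve, Atlas, Dee), (Orion, Echo, Eve, Delta, Pat), (Orion, Echo, Eve, Zephyr, Xia), (Orion, Helix, Eve, Atlas, Dee), (Orion, Helix, Eve, Delta, Pat), (Orion, Helix, Eve, Zephyr, Xia), (Orion, Zephyr, Xia, Atlas, Dee), (Orion, Zephyr, Xia, Delta, Pat), (Orion, Zephyr, Xia, Echo, Eve), (Orion, Zephyr, Xia, Helix, Eve)}
π_{title2, role} gives {(Atlas, Orion), (Delta, Orion), (Echo, Orion), (Gamma, Atlas), (Helix, Orion), (Orion, Atlas), (Zephyr, Orion)} (13 duplicate(s) eliminated).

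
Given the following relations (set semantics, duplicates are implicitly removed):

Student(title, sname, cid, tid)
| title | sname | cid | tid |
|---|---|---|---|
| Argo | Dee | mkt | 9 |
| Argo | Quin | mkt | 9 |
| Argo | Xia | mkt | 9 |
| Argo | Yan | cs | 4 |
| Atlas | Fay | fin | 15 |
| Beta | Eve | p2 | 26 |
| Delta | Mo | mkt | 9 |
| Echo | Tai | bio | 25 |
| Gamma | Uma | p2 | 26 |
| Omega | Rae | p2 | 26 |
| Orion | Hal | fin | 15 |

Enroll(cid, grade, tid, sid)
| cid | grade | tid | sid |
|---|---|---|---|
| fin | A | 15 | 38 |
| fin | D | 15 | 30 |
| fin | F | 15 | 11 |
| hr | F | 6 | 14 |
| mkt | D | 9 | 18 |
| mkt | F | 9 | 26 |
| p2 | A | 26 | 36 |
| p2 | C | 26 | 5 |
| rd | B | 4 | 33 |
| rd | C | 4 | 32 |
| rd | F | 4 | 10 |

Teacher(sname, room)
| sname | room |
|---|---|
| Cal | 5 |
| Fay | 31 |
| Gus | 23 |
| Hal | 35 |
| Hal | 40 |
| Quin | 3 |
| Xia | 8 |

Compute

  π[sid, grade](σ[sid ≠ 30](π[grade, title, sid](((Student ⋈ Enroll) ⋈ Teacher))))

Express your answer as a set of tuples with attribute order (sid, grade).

{(11, F), (18, D), (26, F), (38, A)}

Natural join on cid, tid: {(Argo, Dee, mkt, 9, D, 18), (Argo, Dee, mkt, 9, F, 26), (Argo, Quin, mkt, 9, D, 18), (Argo, Quin, mkt, 9, F, 26), (Argo, Xia, mkt, 9, D, 18), (Argo, Xia, mkt, 9, F, 26), (Atlas, Fay, fin, 15, A, 38), (Atlas, Fay, fin, 15, D, 30), (Atlas, Fay, fin, 15, F, 11), (Beta, Eve, p2, 26, A, 36), (Beta, Eve, p2, 26, C, 5), (Delta, Mo, mkt, 9, D, 18), (Delta, Mo, mkt, 9, F, 26), (Gamma, Uma, p2, 26, A, 36), (Gamma, Uma, p2, 26, C, 5), (Omega, Rae, p2, 26, A, 36), (Omega, Rae, p2, 26, C, 5), (Orion, Hal, fin, 15, A, 38), (Orion, Hal, fin, 15, D, 30), (Orion, Hal, fin, 15, F, 11)}
Natural join on sname: {(Argo, Quin, mkt, 9, D, 18, 3), (Argo, Quin, mkt, 9, F, 26, 3), (Argo, Xia, mkt, 9, D, 18, 8), (Argo, Xia, mkt, 9, F, 26, 8), (Atlas, Fay, fin, 15, A, 38, 31), (Atlas, Fay, fin, 15, D, 30, 31), (Atlas, Fay, fin, 15, F, 11, 31), (Orion, Hal, fin, 15, A, 38, 35), (Orion, Hal, fin, 15, A, 38, 40), (Orion, Hal, fin, 15, D, 30, 35), (Orion, Hal, fin, 15, D, 30, 40), (Orion, Hal, fin, 15, F, 11, 35), (Orion, Hal, fin, 15, F, 11, 40)}
Projecting to grade, title, sid (5 duplicate(s) eliminated): {(A, Atlas, 38), (A, Orion, 38), (D, Argo, 18), (D, Atlas, 30), (D, Orion, 30), (F, Argo, 26), (F, Atlas, 11), (F, Orion, 11)}
σ[sid ≠ 30]: keep tuples satisfying sid ≠ 30 → {(A, Atlas, 38), (A, Orion, 38), (D, Argo, 18), (F, Argo, 26), (F, Atlas, 11), (F, Orion, 11)}
Projecting to sid, grade (2 duplicate(s) eliminated): {(11, F), (18, D), (26, F), (38, A)}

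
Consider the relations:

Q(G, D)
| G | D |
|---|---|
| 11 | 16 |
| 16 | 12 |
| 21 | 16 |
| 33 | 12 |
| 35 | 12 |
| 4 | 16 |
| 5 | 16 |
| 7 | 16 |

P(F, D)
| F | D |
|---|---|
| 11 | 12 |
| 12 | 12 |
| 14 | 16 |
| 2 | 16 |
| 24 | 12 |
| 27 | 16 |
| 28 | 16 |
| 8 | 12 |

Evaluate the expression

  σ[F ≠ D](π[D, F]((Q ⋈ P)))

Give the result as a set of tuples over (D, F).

{(12, 11), (12, 24), (12, 8), (16, 14), (16, 2), (16, 27), (16, 28)}

Natural join on D: {(11, 16, 14), (11, 16, 2), (11, 16, 27), (11, 16, 28), (16, 12, 11), (16, 12, 12), (16, 12, 24), (16, 12, 8), (21, 16, 14), (21, 16, 2), (21, 16, 27), (21, 16, 28), (33, 12, 11), (33, 12, 12), (33, 12, 24), (33, 12, 8), (35, 12, 11), (35, 12, 12), (35, 12, 24), (35, 12, 8), (4, 16, 14), (4, 16, 2), (4, 16, 27), (4, 16, 28), (5, 16, 14), (5, 16, 2), (5, 16, 27), (5, 16, 28), (7, 16, 14), (7, 16, 2), (7, 16, 27), (7, 16, 28)}
Projecting to D, F (24 duplicate(s) eliminated): {(12, 11), (12, 12), (12, 24), (12, 8), (16, 14), (16, 2), (16, 27), (16, 28)}
Filtering on F ≠ D leaves {(12, 11), (12, 24), (12, 8), (16, 14), (16, 2), (16, 27), (16, 28)}.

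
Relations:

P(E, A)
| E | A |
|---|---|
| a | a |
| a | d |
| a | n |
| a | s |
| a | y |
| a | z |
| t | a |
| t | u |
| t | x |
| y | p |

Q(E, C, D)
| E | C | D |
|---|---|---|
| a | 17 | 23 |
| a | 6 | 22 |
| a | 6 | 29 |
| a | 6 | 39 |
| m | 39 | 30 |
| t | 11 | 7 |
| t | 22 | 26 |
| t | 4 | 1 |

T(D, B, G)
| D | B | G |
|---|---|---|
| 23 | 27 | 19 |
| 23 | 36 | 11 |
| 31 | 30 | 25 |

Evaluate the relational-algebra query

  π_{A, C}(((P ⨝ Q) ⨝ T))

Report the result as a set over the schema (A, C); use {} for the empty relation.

{(a, 17), (d, 17), (n, 17), (s, 17), (y, 17), (z, 17)}

Natural join on E: {(a, a, 17, 23), (a, a, 6, 22), (a, a, 6, 29), (a, a, 6, 39), (a, d, 17, 23), (a, d, 6, 22), (a, d, 6, 29), (a, d, 6, 39), (a, n, 17, 23), (a, n, 6, 22), (a, n, 6, 29), (a, n, 6, 39), (a, s, 17, 23), (a, s, 6, 22), (a, s, 6, 29), (a, s, 6, 39), (a, y, 17, 23), (a, y, 6, 22), (a, y, 6, 29), (a, y, 6, 39), (a, z, 17, 23), (a, z, 6, 22), (a, z, 6, 29), (a, z, 6, 39), (t, a, 11, 7), (t, a, 22, 26), (t, a, 4, 1), (t, u, 11, 7), (t, u, 22, 26), (t, u, 4, 1), (t, x, 11, 7), (t, x, 22, 26), (t, x, 4, 1)}
Natural join on D: {(a, a, 17, 23, 27, 19), (a, a, 17, 23, 36, 11), (a, d, 17, 23, 27, 19), (a, d, 17, 23, 36, 11), (a, n, 17, 23, 27, 19), (a, n, 17, 23, 36, 11), (a, s, 17, 23, 27, 19), (a, s, 17, 23, 36, 11), (a, y, 17, 23, 27, 19), (a, y, 17, 23, 36, 11), (a, z, 17, 23, 27, 19), (a, z, 17, 23, 36, 11)}
Keep only column(s) A, C (6 duplicate(s) eliminated): {(a, 17), (d, 17), (n, 17), (s, 17), (y, 17), (z, 17)}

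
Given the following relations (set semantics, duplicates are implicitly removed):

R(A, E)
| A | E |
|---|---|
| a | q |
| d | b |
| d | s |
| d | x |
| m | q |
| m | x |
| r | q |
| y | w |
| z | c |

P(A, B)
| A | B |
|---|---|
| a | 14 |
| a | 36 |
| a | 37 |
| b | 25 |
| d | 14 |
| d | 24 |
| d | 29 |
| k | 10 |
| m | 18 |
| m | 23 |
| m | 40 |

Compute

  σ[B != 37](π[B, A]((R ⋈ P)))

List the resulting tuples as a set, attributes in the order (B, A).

{(14, a), (14, d), (18, m), (23, m), (24, d), (29, d), (36, a), (40, m)}

Joining R and P on A yields {(a, q, 14), (a, q, 36), (a, q, 37), (d, b, 14), (d, b, 24), (d, b, 29), (d, s, 14), (d, s, 24), (d, s, 29), (d, x, 14), (d, x, 24), (d, x, 29), (m, q, 18), (m, q, 23), (m, q, 40), (m, x, 18), (m, x, 23), (m, x, 40)}.
π_{B, A} gives {(14, a), (14, d), (18, m), (23, m), (24, d), (29, d), (36, a), (37, a), (40, m)} (9 duplicate(s) eliminated).
Selection B != 37: {(14, a), (14, d), (18, m), (23, m), (24, d), (29, d), (36, a), (40, m)}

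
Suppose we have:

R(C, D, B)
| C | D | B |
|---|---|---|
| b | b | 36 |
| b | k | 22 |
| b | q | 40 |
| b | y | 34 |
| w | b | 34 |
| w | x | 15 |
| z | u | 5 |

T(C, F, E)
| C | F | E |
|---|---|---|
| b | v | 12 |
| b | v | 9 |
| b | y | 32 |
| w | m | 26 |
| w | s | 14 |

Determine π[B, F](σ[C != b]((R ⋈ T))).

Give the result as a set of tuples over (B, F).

R ⋈ T (natural join on C): {(b, b, 36, v, 12), (b, b, 36, v, 9), (b, b, 36, y, 32), (b, k, 22, v, 12), (b, k, 22, v, 9), (b, k, 22, y, 32), (b, q, 40, v, 12), (b, q, 40, v, 9), (b, q, 40, y, 32), (b, y, 34, v, 12), (b, y, 34, v, 9), (b, y, 34, y, 32), (w, b, 34, m, 26), (w, b, 34, s, 14), (w, x, 15, m, 26), (w, x, 15, s, 14)}
Apply σ_{C != b}; surviving tuples: {(w, b, 34, m, 26), (w, b, 34, s, 14), (w, x, 15, m, 26), (w, x, 15, s, 14)}
π[B, F]: project onto (B, F) → {(15, m), (15, s), (34, m), (34, s)}

{(15, m), (15, s), (34, m), (34, s)}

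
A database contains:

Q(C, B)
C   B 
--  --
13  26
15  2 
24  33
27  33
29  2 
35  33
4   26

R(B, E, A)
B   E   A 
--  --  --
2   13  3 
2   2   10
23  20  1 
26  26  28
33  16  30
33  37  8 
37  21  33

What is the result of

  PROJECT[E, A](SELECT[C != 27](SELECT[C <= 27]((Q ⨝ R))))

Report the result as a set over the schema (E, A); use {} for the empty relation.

{(13, 3), (16, 30), (2, 10), (26, 28), (37, 8)}

Natural join on B: {(13, 26, 26, 28), (15, 2, 13, 3), (15, 2, 2, 10), (24, 33, 16, 30), (24, 33, 37, 8), (27, 33, 16, 30), (27, 33, 37, 8), (29, 2, 13, 3), (29, 2, 2, 10), (35, 33, 16, 30), (35, 33, 37, 8), (4, 26, 26, 28)}
σ[C <= 27]: keep tuples satisfying C <= 27 → {(13, 26, 26, 28), (15, 2, 13, 3), (15, 2, 2, 10), (24, 33, 16, 30), (24, 33, 37, 8), (27, 33, 16, 30), (27, 33, 37, 8), (4, 26, 26, 28)}
σ[C != 27]: keep tuples satisfying C != 27 → {(13, 26, 26, 28), (15, 2, 13, 3), (15, 2, 2, 10), (24, 33, 16, 30), (24, 33, 37, 8), (4, 26, 26, 28)}
π[E, A]: project onto (E, A) (1 duplicate(s) eliminated) → {(13, 3), (16, 30), (2, 10), (26, 28), (37, 8)}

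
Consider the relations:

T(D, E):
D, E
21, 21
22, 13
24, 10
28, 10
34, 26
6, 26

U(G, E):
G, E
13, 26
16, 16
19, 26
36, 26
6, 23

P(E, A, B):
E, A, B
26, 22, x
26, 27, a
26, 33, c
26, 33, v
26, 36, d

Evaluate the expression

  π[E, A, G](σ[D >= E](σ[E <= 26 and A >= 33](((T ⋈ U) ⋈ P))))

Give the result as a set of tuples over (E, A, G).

T ⋈ U (natural join on E): {(34, 26, 13), (34, 26, 19), (34, 26, 36), (6, 26, 13), (6, 26, 19), (6, 26, 36)}
(T ⋈ U) ⋈ P (natural join on E): {(34, 26, 13, 22, x), (34, 26, 13, 27, a), (34, 26, 13, 33, c), (34, 26, 13, 33, v), (34, 26, 13, 36, d), (34, 26, 19, 22, x), (34, 26, 19, 27, a), (34, 26, 19, 33, c), (34, 26, 19, 33, v), (34, 26, 19, 36, d), (34, 26, 36, 22, x), (34, 26, 36, 27, a), (34, 26, 36, 33, c), (34, 26, 36, 33, v), (34, 26, 36, 36, d), (6, 26, 13, 22, x), (6, 26, 13, 27, a), (6, 26, 13, 33, c), (6, 26, 13, 33, v), (6, 26, 13, 36, d), (6, 26, 19, 22, x), (6, 26, 19, 27, a), (6, 26, 19, 33, c), (6, 26, 19, 33, v), (6, 26, 19, 36, d), (6, 26, 36, 22, x), (6, 26, 36, 27, a), (6, 26, 36, 33, c), (6, 26, 36, 33, v), (6, 26, 36, 36, d)}
Apply σ_{E <= 26 and A >= 33}; surviving tuples: {(34, 26, 13, 33, c), (34, 26, 13, 33, v), (34, 26, 13, 36, d), (34, 26, 19, 33, c), (34, 26, 19, 33, v), (34, 26, 19, 36, d), (34, 26, 36, 33, c), (34, 26, 36, 33, v), (34, 26, 36, 36, d), (6, 26, 13, 33, c), (6, 26, 13, 33, v), (6, 26, 13, 36, d), (6, 26, 19, 33, c), (6, 26, 19, 33, v), (6, 26, 19, 36, d), (6, 26, 36, 33, c), (6, 26, 36, 33, v), (6, 26, 36, 36, d)}
Apply σ_{D >= E}; surviving tuples: {(34, 26, 13, 33, c), (34, 26, 13, 33, v), (34, 26, 13, 36, d), (34, 26, 19, 33, c), (34, 26, 19, 33, v), (34, 26, 19, 36, d), (34, 26, 36, 33, c), (34, 26, 36, 33, v), (34, 26, 36, 36, d)}
π[E, A, G]: project onto (E, A, G) (3 duplicate(s) eliminated) → {(26, 33, 13), (26, 33, 19), (26, 33, 36), (26, 36, 13), (26, 36, 19), (26, 36, 36)}

{(26, 33, 13), (26, 33, 19), (26, 33, 36), (26, 36, 13), (26, 36, 19), (26, 36, 36)}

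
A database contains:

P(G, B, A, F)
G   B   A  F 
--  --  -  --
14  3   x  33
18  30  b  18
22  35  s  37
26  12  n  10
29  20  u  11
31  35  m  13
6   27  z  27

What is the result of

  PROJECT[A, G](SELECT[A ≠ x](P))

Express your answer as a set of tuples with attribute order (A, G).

Apply σ_{A ≠ x}; surviving tuples: {(18, 30, b, 18), (22, 35, s, 37), (26, 12, n, 10), (29, 20, u, 11), (31, 35, m, 13), (6, 27, z, 27)}
Projecting to A, G: {(b, 18), (m, 31), (n, 26), (s, 22), (u, 29), (z, 6)}

{(b, 18), (m, 31), (n, 26), (s, 22), (u, 29), (z, 6)}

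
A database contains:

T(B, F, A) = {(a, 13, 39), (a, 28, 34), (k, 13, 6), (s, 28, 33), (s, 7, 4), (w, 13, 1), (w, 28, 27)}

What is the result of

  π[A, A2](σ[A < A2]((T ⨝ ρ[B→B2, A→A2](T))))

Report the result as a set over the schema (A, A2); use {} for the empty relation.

ρ[B→B2, A→A2]: schema becomes (B2, F, A2); tuples unchanged.
T ⋈ ρ[B→B2, A→A2](T) (natural join on F): {(a, 13, 39, a, 39), (a, 13, 39, k, 6), (a, 13, 39, w, 1), (a, 28, 34, a, 34), (a, 28, 34, s, 33), (a, 28, 34, w, 27), (k, 13, 6, a, 39), (k, 13, 6, k, 6), (k, 13, 6, w, 1), (s, 28, 33, a, 34), (s, 28, 33, s, 33), (s, 28, 33, w, 27), (s, 7, 4, s, 4), (w, 13, 1, a, 39), (w, 13, 1, k, 6), (w, 13, 1, w, 1), (w, 28, 27, a, 34), (w, 28, 27, s, 33), (w, 28, 27, w, 27)}
Filtering on A < A2 leaves {(k, 13, 6, a, 39), (s, 28, 33, a, 34), (w, 13, 1, a, 39), (w, 13, 1, k, 6), (w, 28, 27, a, 34), (w, 28, 27, s, 33)}.
π[A, A2]: project onto (A, A2) → {(1, 39), (1, 6), (27, 33), (27, 34), (33, 34), (6, 39)}

{(1, 39), (1, 6), (27, 33), (27, 34), (33, 34), (6, 39)}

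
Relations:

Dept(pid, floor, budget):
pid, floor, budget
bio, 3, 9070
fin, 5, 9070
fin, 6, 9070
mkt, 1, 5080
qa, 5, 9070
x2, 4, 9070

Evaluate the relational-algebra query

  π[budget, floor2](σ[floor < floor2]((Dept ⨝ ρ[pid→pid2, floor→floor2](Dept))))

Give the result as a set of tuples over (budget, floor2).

ρ[pid→pid2, floor→floor2]: schema becomes (pid2, floor2, budget); tuples unchanged.
Natural join on budget: {(bio, 3, 9070, bio, 3), (bio, 3, 9070, fin, 5), (bio, 3, 9070, fin, 6), (bio, 3, 9070, qa, 5), (bio, 3, 9070, x2, 4), (fin, 5, 9070, bio, 3), (fin, 5, 9070, fin, 5), (fin, 5, 9070, fin, 6), (fin, 5, 9070, qa, 5), (fin, 5, 9070, x2, 4), (fin, 6, 9070, bio, 3), (fin, 6, 9070, fin, 5), (fin, 6, 9070, fin, 6), (fin, 6, 9070, qa, 5), (fin, 6, 9070, x2, 4), (mkt, 1, 5080, mkt, 1), (qa, 5, 9070, bio, 3), (qa, 5, 9070, fin, 5), (qa, 5, 9070, fin, 6), (qa, 5, 9070, qa, 5), (qa, 5, 9070, x2, 4), (x2, 4, 9070, bio, 3), (x2, 4, 9070, fin, 5), (x2, 4, 9070, fin, 6), (x2, 4, 9070, qa, 5), (x2, 4, 9070, x2, 4)}
Filtering on floor < floor2 leaves {(bio, 3, 9070, fin, 5), (bio, 3, 9070, fin, 6), (bio, 3, 9070, qa, 5), (bio, 3, 9070, x2, 4), (fin, 5, 9070, fin, 6), (qa, 5, 9070, fin, 6), (x2, 4, 9070, fin, 5), (x2, 4, 9070, fin, 6), (x2, 4, 9070, qa, 5)}.
Keep only column(s) budget, floor2 (6 duplicate(s) eliminated): {(9070, 4), (9070, 5), (9070, 6)}

{(9070, 4), (9070, 5), (9070, 6)}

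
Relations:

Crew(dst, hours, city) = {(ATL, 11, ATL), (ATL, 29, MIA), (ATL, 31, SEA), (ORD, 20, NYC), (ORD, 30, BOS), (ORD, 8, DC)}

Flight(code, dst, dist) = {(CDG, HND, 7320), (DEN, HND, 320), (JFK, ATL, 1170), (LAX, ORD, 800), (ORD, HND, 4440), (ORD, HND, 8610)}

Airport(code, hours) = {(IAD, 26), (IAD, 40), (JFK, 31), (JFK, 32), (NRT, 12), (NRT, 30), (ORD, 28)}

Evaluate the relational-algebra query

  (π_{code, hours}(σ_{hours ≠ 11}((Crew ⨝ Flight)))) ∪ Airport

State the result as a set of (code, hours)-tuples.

Joining Crew and Flight on dst yields {(ATL, 11, ATL, JFK, 1170), (ATL, 29, MIA, JFK, 1170), (ATL, 31, SEA, JFK, 1170), (ORD, 20, NYC, LAX, 800), (ORD, 30, BOS, LAX, 800), (ORD, 8, DC, LAX, 800)}.
Apply σ_{hours ≠ 11}; surviving tuples: {(ATL, 29, MIA, JFK, 1170), (ATL, 31, SEA, JFK, 1170), (ORD, 20, NYC, LAX, 800), (ORD, 30, BOS, LAX, 800), (ORD, 8, DC, LAX, 800)}
Projecting to code, hours: {(JFK, 29), (JFK, 31), (LAX, 20), (LAX, 30), (LAX, 8)}
Set union of the two operands is {(IAD, 26), (IAD, 40), (JFK, 29), (JFK, 31), (JFK, 32), (LAX, 20), (LAX, 30), (LAX, 8), (NRT, 12), (NRT, 30), (ORD, 28)}.

{(IAD, 26), (IAD, 40), (JFK, 29), (JFK, 31), (JFK, 32), (LAX, 20), (LAX, 30), (LAX, 8), (NRT, 12), (NRT, 30), (ORD, 28)}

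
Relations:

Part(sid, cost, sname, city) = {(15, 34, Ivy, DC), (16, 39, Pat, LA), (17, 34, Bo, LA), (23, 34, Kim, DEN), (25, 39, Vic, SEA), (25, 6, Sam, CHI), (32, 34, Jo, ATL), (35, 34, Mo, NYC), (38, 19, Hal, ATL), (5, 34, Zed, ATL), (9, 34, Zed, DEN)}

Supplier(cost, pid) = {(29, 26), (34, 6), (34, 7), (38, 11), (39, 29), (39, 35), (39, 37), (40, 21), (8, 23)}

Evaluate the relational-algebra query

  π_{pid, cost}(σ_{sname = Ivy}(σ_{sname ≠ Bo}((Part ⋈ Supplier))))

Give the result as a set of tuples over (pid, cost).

Joining Part and Supplier on cost yields {(15, 34, Ivy, DC, 6), (15, 34, Ivy, DC, 7), (16, 39, Pat, LA, 29), (16, 39, Pat, LA, 35), (16, 39, Pat, LA, 37), (17, 34, Bo, LA, 6), (17, 34, Bo, LA, 7), (23, 34, Kim, DEN, 6), (23, 34, Kim, DEN, 7), (25, 39, Vic, SEA, 29), (25, 39, Vic, SEA, 35), (25, 39, Vic, SEA, 37), (32, 34, Jo, ATL, 6), (32, 34, Jo, ATL, 7), (35, 34, Mo, NYC, 6), (35, 34, Mo, NYC, 7), (5, 34, Zed, ATL, 6), (5, 34, Zed, ATL, 7), (9, 34, Zed, DEN, 6), (9, 34, Zed, DEN, 7)}.
Apply σ_{sname ≠ Bo}; surviving tuples: {(15, 34, Ivy, DC, 6), (15, 34, Ivy, DC, 7), (16, 39, Pat, LA, 29), (16, 39, Pat, LA, 35), (16, 39, Pat, LA, 37), (23, 34, Kim, DEN, 6), (23, 34, Kim, DEN, 7), (25, 39, Vic, SEA, 29), (25, 39, Vic, SEA, 35), (25, 39, Vic, SEA, 37), (32, 34, Jo, ATL, 6), (32, 34, Jo, ATL, 7), (35, 34, Mo, NYC, 6), (35, 34, Mo, NYC, 7), (5, 34, Zed, ATL, 6), (5, 34, Zed, ATL, 7), (9, 34, Zed, DEN, 6), (9, 34, Zed, DEN, 7)}
Apply σ_{sname = Ivy}; surviving tuples: {(15, 34, Ivy, DC, 6), (15, 34, Ivy, DC, 7)}
π[pid, cost]: project onto (pid, cost) → {(6, 34), (7, 34)}

{(6, 34), (7, 34)}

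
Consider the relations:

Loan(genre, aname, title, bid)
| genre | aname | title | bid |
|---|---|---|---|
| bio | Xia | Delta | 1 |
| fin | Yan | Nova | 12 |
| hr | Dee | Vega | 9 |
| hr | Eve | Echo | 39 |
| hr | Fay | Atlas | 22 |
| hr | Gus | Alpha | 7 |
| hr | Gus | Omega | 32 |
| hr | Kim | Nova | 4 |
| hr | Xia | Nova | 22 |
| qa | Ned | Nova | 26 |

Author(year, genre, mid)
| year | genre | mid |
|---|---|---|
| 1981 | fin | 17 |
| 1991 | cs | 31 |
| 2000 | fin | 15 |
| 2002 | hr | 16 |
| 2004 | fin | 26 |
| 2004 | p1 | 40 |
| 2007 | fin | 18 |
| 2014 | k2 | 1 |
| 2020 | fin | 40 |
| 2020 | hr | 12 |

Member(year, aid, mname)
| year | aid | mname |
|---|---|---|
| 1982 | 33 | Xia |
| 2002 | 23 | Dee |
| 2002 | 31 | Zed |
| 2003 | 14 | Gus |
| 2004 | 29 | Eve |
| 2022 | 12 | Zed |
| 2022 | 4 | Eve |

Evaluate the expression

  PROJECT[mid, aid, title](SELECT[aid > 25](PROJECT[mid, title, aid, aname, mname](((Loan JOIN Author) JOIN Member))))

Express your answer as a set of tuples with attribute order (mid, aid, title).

Natural join on genre: {(fin, Yan, Nova, 12, 1981, 17), (fin, Yan, Nova, 12, 2000, 15), (fin, Yan, Nova, 12, 2004, 26), (fin, Yan, Nova, 12, 2007, 18), (fin, Yan, Nova, 12, 2020, 40), (hr, Dee, Vega, 9, 2002, 16), (hr, Dee, Vega, 9, 2020, 12), (hr, Eve, Echo, 39, 2002, 16), (hr, Eve, Echo, 39, 2020, 12), (hr, Fay, Atlas, 22, 2002, 16), (hr, Fay, Atlas, 22, 2020, 12), (hr, Gus, Alpha, 7, 2002, 16), (hr, Gus, Alpha, 7, 2020, 12), (hr, Gus, Omega, 32, 2002, 16), (hr, Gus, Omega, 32, 2020, 12), (hr, Kim, Nova, 4, 2002, 16), (hr, Kim, Nova, 4, 2020, 12), (hr, Xia, Nova, 22, 2002, 16), (hr, Xia, Nova, 22, 2020, 12)}
Natural join on year: {(fin, Yan, Nova, 12, 2004, 26, 29, Eve), (hr, Dee, Vega, 9, 2002, 16, 23, Dee), (hr, Dee, Vega, 9, 2002, 16, 31, Zed), (hr, Eve, Echo, 39, 2002, 16, 23, Dee), (hr, Eve, Echo, 39, 2002, 16, 31, Zed), (hr, Fay, Atlas, 22, 2002, 16, 23, Dee), (hr, Fay, Atlas, 22, 2002, 16, 31, Zed), (hr, Gus, Alpha, 7, 2002, 16, 23, Dee), (hr, Gus, Alpha, 7, 2002, 16, 31, Zed), (hr, Gus, Omega, 32, 2002, 16, 23, Dee), (hr, Gus, Omega, 32, 2002, 16, 31, Zed), (hr, Kim, Nova, 4, 2002, 16, 23, Dee), (hr, Kim, Nova, 4, 2002, 16, 31, Zed), (hr, Xia, Nova, 22, 2002, 16, 23, Dee), (hr, Xia, Nova, 22, 2002, 16, 31, Zed)}
Keep only column(s) mid, title, aid, aname, mname: {(16, Alpha, 23, Gus, Dee), (16, Alpha, 31, Gus, Zed), (16, Atlas, 23, Fay, Dee), (16, Atlas, 31, Fay, Zed), (16, Echo, 23, Eve, Dee), (16, Echo, 31, Eve, Zed), (16, Nova, 23, Kim, Dee), (16, Nova, 23, Xia, Dee), (16, Nova, 31, Kim, Zed), (16, Nova, 31, Xia, Zed), (16, Omega, 23, Gus, Dee), (16, Omega, 31, Gus, Zed), (16, Vega, 23, Dee, Dee), (16, Vega, 31, Dee, Zed), (26, Nova, 29, Yan, Eve)}
Filtering on aid > 25 leaves {(16, Alpha, 31, Gus, Zed), (16, Atlas, 31, Fay, Zed), (16, Echo, 31, Eve, Zed), (16, Nova, 31, Kim, Zed), (16, Nova, 31, Xia, Zed), (16, Omega, 31, Gus, Zed), (16, Vega, 31, Dee, Zed), (26, Nova, 29, Yan, Eve)}.
Keep only column(s) mid, aid, title (1 duplicate(s) eliminated): {(16, 31, Alpha), (16, 31, Atlas), (16, 31, Echo), (16, 31, Nova), (16, 31, Omega), (16, 31, Vega), (26, 29, Nova)}

{(16, 31, Alpha), (16, 31, Atlas), (16, 31, Echo), (16, 31, Nova), (16, 31, Omega), (16, 31, Vega), (26, 29, Nova)}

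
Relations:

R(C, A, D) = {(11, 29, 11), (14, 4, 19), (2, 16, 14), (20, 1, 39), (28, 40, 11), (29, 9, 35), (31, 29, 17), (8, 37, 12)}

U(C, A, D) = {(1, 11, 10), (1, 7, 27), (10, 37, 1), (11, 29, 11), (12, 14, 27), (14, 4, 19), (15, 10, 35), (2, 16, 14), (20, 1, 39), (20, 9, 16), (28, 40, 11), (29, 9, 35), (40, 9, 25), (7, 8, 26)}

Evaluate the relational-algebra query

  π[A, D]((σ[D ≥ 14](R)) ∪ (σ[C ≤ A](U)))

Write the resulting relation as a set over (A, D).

σ[D ≥ 14]: keep tuples satisfying D ≥ 14 → {(14, 4, 19), (2, 16, 14), (20, 1, 39), (29, 9, 35), (31, 29, 17)}
σ[C ≤ A]: keep tuples satisfying C ≤ A → {(1, 11, 10), (1, 7, 27), (10, 37, 1), (11, 29, 11), (12, 14, 27), (2, 16, 14), (28, 40, 11), (7, 8, 26)}
Set union of the two operands is {(1, 11, 10), (1, 7, 27), (10, 37, 1), (11, 29, 11), (12, 14, 27), (14, 4, 19), (2, 16, 14), (20, 1, 39), (28, 40, 11), (29, 9, 35), (31, 29, 17), (7, 8, 26)}.
π[A, D]: project onto (A, D) → {(1, 39), (11, 10), (14, 27), (16, 14), (29, 11), (29, 17), (37, 1), (4, 19), (40, 11), (7, 27), (8, 26), (9, 35)}

{(1, 39), (11, 10), (14, 27), (16, 14), (29, 11), (29, 17), (37, 1), (4, 19), (40, 11), (7, 27), (8, 26), (9, 35)}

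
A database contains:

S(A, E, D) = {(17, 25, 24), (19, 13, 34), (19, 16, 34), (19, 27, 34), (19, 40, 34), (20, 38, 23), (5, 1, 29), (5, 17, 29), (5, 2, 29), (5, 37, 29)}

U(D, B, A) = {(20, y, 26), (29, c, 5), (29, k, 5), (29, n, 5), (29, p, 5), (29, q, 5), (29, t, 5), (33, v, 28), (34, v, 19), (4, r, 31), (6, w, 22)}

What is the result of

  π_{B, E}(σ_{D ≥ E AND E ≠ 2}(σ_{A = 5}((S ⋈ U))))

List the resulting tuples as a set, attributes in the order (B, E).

Joining S and U on A, D yields {(19, 13, 34, v), (19, 16, 34, v), (19, 27, 34, v), (19, 40, 34, v), (5, 1, 29, c), (5, 1, 29, k), (5, 1, 29, n), (5, 1, 29, p), (5, 1, 29, q), (5, 1, 29, t), (5, 17, 29, c), (5, 17, 29, k), (5, 17, 29, n), (5, 17, 29, p), (5, 17, 29, q), (5, 17, 29, t), (5, 2, 29, c), (5, 2, 29, k), (5, 2, 29, n), (5, 2, 29, p), (5, 2, 29, q), (5, 2, 29, t), (5, 37, 29, c), (5, 37, 29, k), (5, 37, 29, n), (5, 37, 29, p), (5, 37, 29, q), (5, 37, 29, t)}.
Filtering on A = 5 leaves {(5, 1, 29, c), (5, 1, 29, k), (5, 1, 29, n), (5, 1, 29, p), (5, 1, 29, q), (5, 1, 29, t), (5, 17, 29, c), (5, 17, 29, k), (5, 17, 29, n), (5, 17, 29, p), (5, 17, 29, q), (5, 17, 29, t), (5, 2, 29, c), (5, 2, 29, k), (5, 2, 29, n), (5, 2, 29, p), (5, 2, 29, q), (5, 2, 29, t), (5, 37, 29, c), (5, 37, 29, k), (5, 37, 29, n), (5, 37, 29, p), (5, 37, 29, q), (5, 37, 29, t)}.
Filtering on D ≥ E AND E ≠ 2 leaves {(5, 1, 29, c), (5, 1, 29, k), (5, 1, 29, n), (5, 1, 29, p), (5, 1, 29, q), (5, 1, 29, t), (5, 17, 29, c), (5, 17, 29, k), (5, 17, 29, n), (5, 17, 29, p), (5, 17, 29, q), (5, 17, 29, t)}.
Projecting to B, E: {(c, 1), (c, 17), (k, 1), (k, 17), (n, 1), (n, 17), (p, 1), (p, 17), (q, 1), (q, 17), (t, 1), (t, 17)}

{(c, 1), (c, 17), (k, 1), (k, 17), (n, 1), (n, 17), (p, 1), (p, 17), (q, 1), (q, 17), (t, 1), (t, 17)}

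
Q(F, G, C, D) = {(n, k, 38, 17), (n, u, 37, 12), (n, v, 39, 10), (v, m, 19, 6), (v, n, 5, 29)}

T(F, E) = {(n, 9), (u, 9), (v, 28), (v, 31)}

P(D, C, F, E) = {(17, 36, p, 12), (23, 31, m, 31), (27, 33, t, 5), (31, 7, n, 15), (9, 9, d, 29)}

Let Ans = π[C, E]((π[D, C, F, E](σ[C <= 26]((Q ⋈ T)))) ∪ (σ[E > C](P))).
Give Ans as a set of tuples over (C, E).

{(19, 28), (19, 31), (5, 28), (5, 31), (7, 15), (9, 29)}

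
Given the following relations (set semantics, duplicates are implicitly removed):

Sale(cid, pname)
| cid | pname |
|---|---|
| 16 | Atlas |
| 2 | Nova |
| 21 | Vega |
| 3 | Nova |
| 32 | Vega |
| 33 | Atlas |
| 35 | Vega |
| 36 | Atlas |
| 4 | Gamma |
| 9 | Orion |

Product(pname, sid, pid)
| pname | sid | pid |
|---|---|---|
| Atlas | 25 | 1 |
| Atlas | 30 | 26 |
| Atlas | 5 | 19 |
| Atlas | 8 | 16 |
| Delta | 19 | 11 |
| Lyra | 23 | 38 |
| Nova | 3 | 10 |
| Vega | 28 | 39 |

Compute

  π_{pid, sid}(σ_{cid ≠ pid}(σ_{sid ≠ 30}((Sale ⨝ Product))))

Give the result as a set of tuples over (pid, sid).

{(1, 25), (10, 3), (16, 8), (19, 5), (39, 28)}

Sale ⋈ Product (natural join on pname): {(16, Atlas, 25, 1), (16, Atlas, 30, 26), (16, Atlas, 5, 19), (16, Atlas, 8, 16), (2, Nova, 3, 10), (21, Vega, 28, 39), (3, Nova, 3, 10), (32, Vega, 28, 39), (33, Atlas, 25, 1), (33, Atlas, 30, 26), (33, Atlas, 5, 19), (33, Atlas, 8, 16), (35, Vega, 28, 39), (36, Atlas, 25, 1), (36, Atlas, 30, 26), (36, Atlas, 5, 19), (36, Atlas, 8, 16)}
Filtering on sid ≠ 30 leaves {(16, Atlas, 25, 1), (16, Atlas, 5, 19), (16, Atlas, 8, 16), (2, Nova, 3, 10), (21, Vega, 28, 39), (3, Nova, 3, 10), (32, Vega, 28, 39), (33, Atlas, 25, 1), (33, Atlas, 5, 19), (33, Atlas, 8, 16), (35, Vega, 28, 39), (36, Atlas, 25, 1), (36, Atlas, 5, 19), (36, Atlas, 8, 16)}.
Filtering on cid ≠ pid leaves {(16, Atlas, 25, 1), (16, Atlas, 5, 19), (2, Nova, 3, 10), (21, Vega, 28, 39), (3, Nova, 3, 10), (32, Vega, 28, 39), (33, Atlas, 25, 1), (33, Atlas, 5, 19), (33, Atlas, 8, 16), (35, Vega, 28, 39), (36, Atlas, 25, 1), (36, Atlas, 5, 19), (36, Atlas, 8, 16)}.
Keep only column(s) pid, sid (8 duplicate(s) eliminated): {(1, 25), (10, 3), (16, 8), (19, 5), (39, 28)}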